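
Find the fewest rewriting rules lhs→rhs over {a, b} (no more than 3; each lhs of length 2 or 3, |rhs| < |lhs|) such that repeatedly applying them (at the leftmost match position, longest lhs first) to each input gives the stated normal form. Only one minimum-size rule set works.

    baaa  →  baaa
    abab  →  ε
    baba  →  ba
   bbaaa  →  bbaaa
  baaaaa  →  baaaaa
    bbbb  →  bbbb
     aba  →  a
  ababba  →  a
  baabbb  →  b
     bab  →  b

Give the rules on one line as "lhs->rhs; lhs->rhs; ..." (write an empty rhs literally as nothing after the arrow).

ab->; abb->

  | baaa
  | abab => ab => ε
  | baba => ba
  | bbaaa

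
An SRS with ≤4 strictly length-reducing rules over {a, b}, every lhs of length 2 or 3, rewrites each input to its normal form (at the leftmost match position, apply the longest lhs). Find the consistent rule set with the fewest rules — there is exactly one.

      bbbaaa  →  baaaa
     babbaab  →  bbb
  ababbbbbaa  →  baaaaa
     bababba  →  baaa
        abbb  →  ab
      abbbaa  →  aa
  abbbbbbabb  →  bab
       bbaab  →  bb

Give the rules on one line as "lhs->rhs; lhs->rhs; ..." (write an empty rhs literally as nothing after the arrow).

aab->ba; aba->bb; abb->a; bba->aa

  | bbbaaa => baaaa
  | babbaab => baaab => baba => bbb
  | ababbbbbaa => bbbbbbbaa => bbbbbaaa => bbbaaaa => baaaaa
  | bababba => bbbbba => bbbaa => baaa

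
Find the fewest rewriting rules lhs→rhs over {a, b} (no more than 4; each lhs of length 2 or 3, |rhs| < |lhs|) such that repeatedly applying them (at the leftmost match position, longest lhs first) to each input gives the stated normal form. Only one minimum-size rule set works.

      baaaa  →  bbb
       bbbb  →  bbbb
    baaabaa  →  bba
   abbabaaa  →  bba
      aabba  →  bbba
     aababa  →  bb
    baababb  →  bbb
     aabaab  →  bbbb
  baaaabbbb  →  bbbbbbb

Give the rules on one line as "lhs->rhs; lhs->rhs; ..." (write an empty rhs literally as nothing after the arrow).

  | baaaa => bbaa => bbb
  | bbbb
  | baaabaa => bbabaa => bba
  | abbabaaa => ababaaa => baaa => bba

aa->b; ab->; aba->; abb->ab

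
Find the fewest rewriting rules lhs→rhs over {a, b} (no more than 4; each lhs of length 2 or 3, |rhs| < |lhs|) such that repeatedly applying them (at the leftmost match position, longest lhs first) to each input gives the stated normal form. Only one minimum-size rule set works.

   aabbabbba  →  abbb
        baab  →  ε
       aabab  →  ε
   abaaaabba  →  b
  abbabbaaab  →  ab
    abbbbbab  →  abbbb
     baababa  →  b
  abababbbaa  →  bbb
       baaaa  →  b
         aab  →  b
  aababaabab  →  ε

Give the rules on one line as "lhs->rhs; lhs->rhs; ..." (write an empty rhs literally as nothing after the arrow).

  | aabbabbba => bababbba => abbba => abbb
  | baab => bab => ε
  | aabab => baab => bab => ε
  | abaaaabba => baaabba => baabba => babba => ba => b

aab->ba; aba->b; ba->b; bab->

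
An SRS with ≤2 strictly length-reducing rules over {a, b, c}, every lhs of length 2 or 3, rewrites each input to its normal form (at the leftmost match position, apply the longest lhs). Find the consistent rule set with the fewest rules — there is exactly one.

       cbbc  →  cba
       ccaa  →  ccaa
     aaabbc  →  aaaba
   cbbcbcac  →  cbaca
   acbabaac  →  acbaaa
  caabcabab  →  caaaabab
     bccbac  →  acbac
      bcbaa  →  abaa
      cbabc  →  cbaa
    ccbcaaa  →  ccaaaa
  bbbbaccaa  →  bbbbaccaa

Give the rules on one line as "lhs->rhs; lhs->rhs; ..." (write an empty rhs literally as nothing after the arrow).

aac->ca; bc->a

  | cbbc => cba
  | ccaa
  | aaabbc => aaaba
  | cbbcbcac => cbabcac => cbaaac => cbaca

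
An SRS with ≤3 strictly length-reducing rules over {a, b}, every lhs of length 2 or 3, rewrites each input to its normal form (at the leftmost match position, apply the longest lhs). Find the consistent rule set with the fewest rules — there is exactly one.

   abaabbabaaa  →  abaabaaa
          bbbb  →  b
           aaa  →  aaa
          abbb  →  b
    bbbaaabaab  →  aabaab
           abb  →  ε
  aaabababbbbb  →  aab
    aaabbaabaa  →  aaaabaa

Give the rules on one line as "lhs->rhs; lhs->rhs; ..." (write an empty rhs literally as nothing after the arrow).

  | abaabbabaaa => abaabaaa
  | bbbb => bbb => bb => b
  | aaa
  | abbb => b

abb->; bb->b; bba->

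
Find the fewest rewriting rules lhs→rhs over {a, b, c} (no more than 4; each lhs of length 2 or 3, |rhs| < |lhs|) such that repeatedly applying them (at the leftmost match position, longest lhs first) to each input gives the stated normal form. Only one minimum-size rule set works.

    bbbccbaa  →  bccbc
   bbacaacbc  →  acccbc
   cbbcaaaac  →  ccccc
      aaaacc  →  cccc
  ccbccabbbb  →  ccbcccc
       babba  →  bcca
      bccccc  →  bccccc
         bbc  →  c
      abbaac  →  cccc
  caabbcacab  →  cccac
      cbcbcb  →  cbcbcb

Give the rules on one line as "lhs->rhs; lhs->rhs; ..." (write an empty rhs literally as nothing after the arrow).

  | bbbccbaa => bccbaa => bccbc
  | bbacaacbc => acaacbc => acccbc
  | cbbcaaaac => ccaaaac => cccaac => ccccc
  | aaaacc => caacc => cccc

aa->c; ab->; abb->cc; bb->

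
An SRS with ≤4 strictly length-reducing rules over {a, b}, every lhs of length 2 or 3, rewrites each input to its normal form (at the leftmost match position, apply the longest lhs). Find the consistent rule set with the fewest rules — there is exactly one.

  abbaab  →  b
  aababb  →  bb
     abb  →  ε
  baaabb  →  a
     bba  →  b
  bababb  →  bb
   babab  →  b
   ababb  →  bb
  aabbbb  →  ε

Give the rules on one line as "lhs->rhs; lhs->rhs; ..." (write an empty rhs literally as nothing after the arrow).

ab->b; abb->; ba->

  | abbaab => aab => ab => b
  | aababb => ababb => babb => bb
  | abb => ε
  | baaabb => aabb => a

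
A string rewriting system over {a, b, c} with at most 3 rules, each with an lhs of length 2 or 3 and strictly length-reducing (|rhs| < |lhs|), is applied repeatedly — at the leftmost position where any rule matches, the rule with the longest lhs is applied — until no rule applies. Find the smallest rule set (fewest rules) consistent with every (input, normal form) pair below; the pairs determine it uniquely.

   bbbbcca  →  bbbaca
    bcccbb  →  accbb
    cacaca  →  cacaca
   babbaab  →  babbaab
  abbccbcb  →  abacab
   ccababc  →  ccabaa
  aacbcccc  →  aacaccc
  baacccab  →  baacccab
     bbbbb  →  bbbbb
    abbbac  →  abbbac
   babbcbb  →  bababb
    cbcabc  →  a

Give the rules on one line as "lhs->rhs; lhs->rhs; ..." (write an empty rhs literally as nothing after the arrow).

bc->a; caa->

  | bbbbcca => bbbaca
  | bcccbb => accbb
  | cacaca
  | babbaab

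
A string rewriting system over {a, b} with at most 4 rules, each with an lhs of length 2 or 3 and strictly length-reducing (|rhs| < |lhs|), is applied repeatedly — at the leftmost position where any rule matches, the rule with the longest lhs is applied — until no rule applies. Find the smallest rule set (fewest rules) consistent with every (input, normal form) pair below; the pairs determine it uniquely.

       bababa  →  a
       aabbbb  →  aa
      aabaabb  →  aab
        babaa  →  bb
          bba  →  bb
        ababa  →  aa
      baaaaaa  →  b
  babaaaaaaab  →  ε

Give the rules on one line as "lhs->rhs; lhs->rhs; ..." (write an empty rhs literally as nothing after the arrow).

  | bababa => bbaba => bbba => a
  | aabbbb => aabb => aa
  | aabaabb => aababb => aabbb => aab
  | babaa => bbaa => bba => bb

abb->a; ba->b; bbb->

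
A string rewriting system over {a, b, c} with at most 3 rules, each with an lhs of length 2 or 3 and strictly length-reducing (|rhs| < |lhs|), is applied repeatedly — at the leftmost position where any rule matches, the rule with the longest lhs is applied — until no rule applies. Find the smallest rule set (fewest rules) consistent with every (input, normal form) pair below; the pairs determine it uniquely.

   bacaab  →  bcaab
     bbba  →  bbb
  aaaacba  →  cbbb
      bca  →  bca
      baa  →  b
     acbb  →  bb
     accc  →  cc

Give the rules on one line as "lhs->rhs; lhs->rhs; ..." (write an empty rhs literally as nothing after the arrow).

aac->cb; ac->; ba->b

  | bacaab => bcaab
  | bbba => bbb
  | aaaacba => aacbba => cbbba => cbbb
  | bca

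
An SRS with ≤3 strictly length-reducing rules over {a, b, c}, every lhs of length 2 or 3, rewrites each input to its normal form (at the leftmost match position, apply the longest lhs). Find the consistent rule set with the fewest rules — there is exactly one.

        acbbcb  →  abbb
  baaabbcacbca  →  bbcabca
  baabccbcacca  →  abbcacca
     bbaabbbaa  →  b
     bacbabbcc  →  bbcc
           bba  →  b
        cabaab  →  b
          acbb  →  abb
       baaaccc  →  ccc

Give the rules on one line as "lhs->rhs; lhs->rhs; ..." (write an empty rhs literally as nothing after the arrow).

aa->; ba->; cb->b

  | acbbcb => abbcb => abbb
  | baaabbcacbca => aabbcacbca => bbcacbca => bbcabca
  | baabccbcacca => abccbcacca => abcbcacca => abbcacca
  | bbaabbbaa => babbbaa => bbbaa => bba => b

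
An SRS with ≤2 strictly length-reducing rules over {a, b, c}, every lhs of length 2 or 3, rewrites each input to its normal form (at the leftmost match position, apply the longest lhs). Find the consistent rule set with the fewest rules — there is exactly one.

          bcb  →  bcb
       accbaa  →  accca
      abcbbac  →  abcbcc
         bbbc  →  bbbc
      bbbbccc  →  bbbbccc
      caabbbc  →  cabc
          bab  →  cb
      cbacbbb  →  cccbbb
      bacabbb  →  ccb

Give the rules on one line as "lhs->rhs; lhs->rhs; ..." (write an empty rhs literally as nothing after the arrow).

  | bcb
  | accbaa => accca
  | abcbbac => abcbcc
  | bbbc

abb->; ba->c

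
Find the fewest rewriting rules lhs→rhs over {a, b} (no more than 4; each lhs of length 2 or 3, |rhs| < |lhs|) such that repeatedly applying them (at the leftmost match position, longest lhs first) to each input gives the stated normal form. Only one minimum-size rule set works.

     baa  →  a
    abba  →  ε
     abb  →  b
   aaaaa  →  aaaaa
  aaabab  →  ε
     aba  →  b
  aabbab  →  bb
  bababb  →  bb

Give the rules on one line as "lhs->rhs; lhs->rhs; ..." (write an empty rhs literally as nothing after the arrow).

  | baa => a
  | abba => ba => ε
  | abb => b
  | aaaaa

ab->; aba->b; ba->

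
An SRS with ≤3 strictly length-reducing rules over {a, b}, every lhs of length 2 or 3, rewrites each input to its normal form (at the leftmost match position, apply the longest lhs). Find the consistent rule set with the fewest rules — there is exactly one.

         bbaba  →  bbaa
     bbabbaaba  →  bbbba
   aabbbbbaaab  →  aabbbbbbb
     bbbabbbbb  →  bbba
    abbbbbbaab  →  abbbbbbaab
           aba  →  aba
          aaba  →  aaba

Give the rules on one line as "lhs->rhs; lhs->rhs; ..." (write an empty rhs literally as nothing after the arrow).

  | bbaba => bbaa
  | bbabbaaba => bbabaaba => bbaaaba => bbbba
  | aabbbbbaaab => aabbbbbbb
  | bbbabbbbb => bbbabbbb => bbbabbb => bbbabb => bbbab => bbba

aaa->b; bab->ba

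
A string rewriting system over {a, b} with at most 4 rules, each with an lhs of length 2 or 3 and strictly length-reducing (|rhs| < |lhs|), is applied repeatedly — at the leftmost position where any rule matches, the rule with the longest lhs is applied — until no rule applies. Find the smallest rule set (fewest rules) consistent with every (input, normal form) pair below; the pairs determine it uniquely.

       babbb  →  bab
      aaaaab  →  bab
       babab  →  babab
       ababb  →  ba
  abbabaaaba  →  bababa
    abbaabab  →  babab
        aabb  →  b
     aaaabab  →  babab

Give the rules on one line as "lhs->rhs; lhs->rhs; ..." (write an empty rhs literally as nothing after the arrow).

  | babbb => bbab => bab
  | aaaaab => baaab => baab => bab
  | babab
  | ababb => abba => baa => ba

aa->b; abb->ba; baa->ba; bb->b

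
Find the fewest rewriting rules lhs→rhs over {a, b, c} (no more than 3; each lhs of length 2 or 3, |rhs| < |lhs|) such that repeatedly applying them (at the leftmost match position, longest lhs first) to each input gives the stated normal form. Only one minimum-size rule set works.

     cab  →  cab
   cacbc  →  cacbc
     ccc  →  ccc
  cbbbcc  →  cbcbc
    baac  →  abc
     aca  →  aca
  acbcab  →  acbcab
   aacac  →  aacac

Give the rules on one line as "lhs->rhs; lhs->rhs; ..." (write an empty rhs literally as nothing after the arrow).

baa->ab; bbc->cb

  | cab
  | cacbc
  | ccc
  | cbbbcc => cbcbc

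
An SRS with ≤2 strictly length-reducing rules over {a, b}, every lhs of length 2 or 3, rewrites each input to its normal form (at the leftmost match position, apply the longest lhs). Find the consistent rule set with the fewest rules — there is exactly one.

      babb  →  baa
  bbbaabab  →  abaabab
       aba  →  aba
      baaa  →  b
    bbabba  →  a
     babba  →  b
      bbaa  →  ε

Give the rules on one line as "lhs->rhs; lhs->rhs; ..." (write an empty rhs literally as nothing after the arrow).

  | babb => baa
  | bbbaabab => abaabab
  | aba
  | baaa => b

aaa->; bb->a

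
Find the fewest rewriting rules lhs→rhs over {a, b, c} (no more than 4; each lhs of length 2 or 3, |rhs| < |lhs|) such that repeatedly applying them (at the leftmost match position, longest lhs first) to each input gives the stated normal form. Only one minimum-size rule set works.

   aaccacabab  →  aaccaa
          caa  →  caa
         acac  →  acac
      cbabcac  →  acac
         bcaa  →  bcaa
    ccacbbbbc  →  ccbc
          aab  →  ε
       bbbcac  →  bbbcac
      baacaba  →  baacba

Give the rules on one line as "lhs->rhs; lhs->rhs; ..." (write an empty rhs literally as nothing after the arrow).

aab->; ab->b; cbb->a

  | aaccacabab => aaccacbab => aaccacbb => aaccaa
  | caa
  | acac
  | cbabcac => cbbcac => acac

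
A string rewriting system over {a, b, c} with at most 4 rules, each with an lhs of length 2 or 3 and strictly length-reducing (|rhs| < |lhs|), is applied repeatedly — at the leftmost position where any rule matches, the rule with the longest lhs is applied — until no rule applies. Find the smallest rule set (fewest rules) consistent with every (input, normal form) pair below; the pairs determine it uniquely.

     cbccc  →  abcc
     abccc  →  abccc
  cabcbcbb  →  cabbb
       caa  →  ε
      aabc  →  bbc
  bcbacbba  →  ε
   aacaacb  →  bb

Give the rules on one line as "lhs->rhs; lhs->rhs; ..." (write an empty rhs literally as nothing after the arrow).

aa->b; ba->; cb->; cbc->ab

  | cbccc => abcc
  | abccc
  | cabcbcbb => cababbb => cabbb
  | caa => cb => ε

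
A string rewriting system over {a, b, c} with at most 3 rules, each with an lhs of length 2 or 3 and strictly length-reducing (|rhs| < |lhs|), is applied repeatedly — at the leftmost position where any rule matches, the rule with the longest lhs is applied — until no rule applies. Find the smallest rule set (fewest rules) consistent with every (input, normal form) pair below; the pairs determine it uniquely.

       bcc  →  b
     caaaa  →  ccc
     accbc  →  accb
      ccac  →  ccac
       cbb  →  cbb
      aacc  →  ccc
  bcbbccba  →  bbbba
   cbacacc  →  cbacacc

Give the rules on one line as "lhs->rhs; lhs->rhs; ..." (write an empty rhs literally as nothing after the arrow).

aa->c; bc->b

  | bcc => bc => b
  | caaaa => ccaa => ccc
  | accbc => accb
  | ccac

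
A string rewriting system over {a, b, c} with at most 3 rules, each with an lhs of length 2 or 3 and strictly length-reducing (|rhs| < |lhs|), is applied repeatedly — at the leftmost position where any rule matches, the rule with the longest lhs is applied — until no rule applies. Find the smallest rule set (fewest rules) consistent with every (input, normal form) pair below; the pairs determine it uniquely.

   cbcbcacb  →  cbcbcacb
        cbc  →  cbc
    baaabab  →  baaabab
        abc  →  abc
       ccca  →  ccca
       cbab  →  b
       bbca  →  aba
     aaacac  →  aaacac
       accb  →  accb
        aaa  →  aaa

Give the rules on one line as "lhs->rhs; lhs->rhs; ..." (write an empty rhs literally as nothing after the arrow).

  | cbcbcacb
  | cbc
  | baaabab
  | abc

bbc->ab; cba->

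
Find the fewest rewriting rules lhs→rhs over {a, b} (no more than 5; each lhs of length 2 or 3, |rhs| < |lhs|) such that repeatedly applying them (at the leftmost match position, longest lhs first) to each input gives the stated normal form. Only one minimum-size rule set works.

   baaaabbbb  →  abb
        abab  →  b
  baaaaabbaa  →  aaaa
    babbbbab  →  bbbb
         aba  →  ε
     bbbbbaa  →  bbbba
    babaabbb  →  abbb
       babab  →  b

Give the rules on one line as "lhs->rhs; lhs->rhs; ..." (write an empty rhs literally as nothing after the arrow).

aab->a; aba->; baa->a; bab->b

  | baaaabbbb => aaabbbb => aabbb => abb
  | abab => b
  | baaaaabbaa => aaaabbaa => aaabaa => aaaa
  | babbbbab => bbbbab => bbbb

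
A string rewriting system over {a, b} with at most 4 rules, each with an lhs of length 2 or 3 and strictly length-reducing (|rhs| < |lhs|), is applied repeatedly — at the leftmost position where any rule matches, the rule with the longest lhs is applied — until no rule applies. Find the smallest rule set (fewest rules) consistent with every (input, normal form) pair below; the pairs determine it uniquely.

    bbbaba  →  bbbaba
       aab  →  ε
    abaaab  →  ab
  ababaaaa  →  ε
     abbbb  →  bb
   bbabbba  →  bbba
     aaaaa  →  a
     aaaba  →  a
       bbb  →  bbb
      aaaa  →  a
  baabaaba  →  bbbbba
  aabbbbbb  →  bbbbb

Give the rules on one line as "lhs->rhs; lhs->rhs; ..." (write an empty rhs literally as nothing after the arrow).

  | bbbaba
  | aab => ε
  | abaaab => abbab => ab
  | ababaaaa => ababbaa => abaa => abb => ε

aa->a; aab->; abb->; baa->bb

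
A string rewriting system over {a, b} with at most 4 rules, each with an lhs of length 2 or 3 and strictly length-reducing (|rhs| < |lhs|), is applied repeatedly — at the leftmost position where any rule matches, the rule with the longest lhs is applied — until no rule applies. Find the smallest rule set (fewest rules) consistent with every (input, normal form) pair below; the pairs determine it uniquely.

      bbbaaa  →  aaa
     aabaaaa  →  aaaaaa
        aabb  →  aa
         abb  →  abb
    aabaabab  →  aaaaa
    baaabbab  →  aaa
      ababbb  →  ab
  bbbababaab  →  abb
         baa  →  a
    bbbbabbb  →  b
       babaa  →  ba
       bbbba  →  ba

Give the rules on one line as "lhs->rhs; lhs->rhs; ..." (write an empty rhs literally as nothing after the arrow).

  | bbbaaa => aaa
  | aabaaaa => aaaaaa
  | aabb => aab => aa
  | abb

aab->aa; baa->a; bab->bb; bbb->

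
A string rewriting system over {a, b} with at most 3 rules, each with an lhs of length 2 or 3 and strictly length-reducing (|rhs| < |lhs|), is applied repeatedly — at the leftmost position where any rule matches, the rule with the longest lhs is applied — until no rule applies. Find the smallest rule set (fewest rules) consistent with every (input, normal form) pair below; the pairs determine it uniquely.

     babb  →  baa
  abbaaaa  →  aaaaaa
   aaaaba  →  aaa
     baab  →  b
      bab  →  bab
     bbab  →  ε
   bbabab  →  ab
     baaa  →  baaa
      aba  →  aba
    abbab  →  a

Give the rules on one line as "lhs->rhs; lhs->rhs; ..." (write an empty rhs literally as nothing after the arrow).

aab->; bb->a

  | babb => baa
  | abbaaaa => aaaaaa
  | aaaaba => aaa
  | baab => b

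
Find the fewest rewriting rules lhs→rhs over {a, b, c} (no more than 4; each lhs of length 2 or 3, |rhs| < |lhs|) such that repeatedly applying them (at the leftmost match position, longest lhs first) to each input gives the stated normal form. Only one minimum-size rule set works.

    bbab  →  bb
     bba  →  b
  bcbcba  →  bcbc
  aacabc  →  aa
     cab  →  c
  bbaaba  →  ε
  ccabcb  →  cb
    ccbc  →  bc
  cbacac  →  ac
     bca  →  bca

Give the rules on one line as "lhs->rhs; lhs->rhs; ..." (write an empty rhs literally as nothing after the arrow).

ab->; ba->; cc->

  | bbab => bb
  | bba => b
  | bcbcba => bcbc
  | aacabc => aacc => aa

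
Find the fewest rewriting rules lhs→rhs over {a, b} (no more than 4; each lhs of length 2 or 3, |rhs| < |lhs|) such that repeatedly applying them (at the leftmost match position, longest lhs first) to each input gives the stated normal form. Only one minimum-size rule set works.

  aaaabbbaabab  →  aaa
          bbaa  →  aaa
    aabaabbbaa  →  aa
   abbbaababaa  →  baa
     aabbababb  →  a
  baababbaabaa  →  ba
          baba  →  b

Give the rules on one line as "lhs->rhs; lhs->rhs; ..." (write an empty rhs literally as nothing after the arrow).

  | aaaabbbaabab => aaaabbaabab => aaaabaabab => aaaabab => aaab => aaa
  | bbaa => aaa
  | aabaabbbaa => aabbbaa => aabbaa => aabaa => aa
  | abbbaababaa => abbaababaa => abaababaa => ababaa => baa

ab->a; aba->; bb->a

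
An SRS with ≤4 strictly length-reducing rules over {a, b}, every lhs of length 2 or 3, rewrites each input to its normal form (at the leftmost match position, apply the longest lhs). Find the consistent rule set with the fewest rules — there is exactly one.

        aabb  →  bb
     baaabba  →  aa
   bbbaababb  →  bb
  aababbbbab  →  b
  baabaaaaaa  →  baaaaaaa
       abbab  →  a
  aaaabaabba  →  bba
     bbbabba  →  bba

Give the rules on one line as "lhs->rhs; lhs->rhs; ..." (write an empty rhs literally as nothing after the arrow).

ab->b; aba->a; bbb->a

  | aabb => abb => bb
  | baaabba => baabba => babba => bbba => aa
  | bbbaababb => aaababb => aaabb => aabb => abb => bb
  | aababbbbab => aabbbbab => abbbbab => bbbbab => abab => ab => b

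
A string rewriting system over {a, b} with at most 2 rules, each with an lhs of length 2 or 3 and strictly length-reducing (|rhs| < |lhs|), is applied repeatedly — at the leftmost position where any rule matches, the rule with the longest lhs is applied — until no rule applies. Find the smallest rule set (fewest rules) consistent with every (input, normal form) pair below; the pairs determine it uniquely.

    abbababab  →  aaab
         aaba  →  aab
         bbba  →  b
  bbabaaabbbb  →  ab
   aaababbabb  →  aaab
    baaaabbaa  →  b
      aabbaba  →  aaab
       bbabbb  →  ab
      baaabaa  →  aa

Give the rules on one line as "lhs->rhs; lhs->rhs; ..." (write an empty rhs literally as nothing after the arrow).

ba->b; bb->

  | abbababab => aababab => aabbab => aaab
  | aaba => aab
  | bbba => ba => b
  | bbabaaabbbb => abaaabbbb => abaabbbb => ababbbb => abbbbb => abbb => ab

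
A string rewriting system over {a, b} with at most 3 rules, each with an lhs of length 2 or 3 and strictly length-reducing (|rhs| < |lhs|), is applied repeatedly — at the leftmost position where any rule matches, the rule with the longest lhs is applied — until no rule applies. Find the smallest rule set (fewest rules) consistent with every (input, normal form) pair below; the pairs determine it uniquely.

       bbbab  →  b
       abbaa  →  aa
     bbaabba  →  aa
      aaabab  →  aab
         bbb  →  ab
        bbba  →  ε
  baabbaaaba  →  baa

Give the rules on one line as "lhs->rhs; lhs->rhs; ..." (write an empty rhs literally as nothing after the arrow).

  | bbbab => abab => b
  | abbaa => abba => abb => aa
  | bbaabba => bbabba => bbbba => abba => abb => aa
  | aaabab => aab

aba->; bb->a; bba->bb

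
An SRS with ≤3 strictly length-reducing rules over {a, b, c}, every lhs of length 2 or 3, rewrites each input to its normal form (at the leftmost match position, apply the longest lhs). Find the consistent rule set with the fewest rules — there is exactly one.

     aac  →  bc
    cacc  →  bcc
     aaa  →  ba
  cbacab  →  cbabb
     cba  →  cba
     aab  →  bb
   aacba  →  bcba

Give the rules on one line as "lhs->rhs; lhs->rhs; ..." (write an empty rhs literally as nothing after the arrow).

  | aac => bc
  | cacc => bcc
  | aaa => ba
  | cbacab => cbabb

aa->b; ca->b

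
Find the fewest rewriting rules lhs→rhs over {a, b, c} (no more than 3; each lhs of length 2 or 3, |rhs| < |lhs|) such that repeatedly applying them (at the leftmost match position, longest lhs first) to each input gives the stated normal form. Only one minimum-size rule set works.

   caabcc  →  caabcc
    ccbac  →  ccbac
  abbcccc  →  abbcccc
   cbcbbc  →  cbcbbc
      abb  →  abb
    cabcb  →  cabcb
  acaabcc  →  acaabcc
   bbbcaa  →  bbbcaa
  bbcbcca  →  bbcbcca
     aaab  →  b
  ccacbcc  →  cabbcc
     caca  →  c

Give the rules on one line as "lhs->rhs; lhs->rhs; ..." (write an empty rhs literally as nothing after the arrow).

aaa->; aba->c; cac->ab

  | caabcc
  | ccbac
  | abbcccc
  | cbcbbc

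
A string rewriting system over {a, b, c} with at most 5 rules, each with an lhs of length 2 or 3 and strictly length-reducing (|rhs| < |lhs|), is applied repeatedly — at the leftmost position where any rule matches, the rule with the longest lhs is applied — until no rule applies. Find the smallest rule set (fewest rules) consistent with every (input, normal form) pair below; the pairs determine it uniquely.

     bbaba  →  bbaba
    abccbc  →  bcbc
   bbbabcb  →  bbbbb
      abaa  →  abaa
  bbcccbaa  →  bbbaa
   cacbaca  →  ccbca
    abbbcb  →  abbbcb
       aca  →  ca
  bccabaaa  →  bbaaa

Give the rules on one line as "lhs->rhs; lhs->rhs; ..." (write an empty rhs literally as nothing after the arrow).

  | bbaba
  | abccbc => bcbc
  | bbbabcb => bbbbb
  | abaa

abc->b; ac->c; cca->; ccc->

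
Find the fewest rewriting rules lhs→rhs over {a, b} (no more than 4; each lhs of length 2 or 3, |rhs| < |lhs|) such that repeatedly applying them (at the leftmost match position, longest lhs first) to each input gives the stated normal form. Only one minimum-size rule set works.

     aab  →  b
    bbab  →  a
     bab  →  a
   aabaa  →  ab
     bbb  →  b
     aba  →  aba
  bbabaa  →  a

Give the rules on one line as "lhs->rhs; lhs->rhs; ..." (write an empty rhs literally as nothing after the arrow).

aa->; baa->ab; bab->a; bb->b

  | aab => b
  | bbab => bab => a
  | bab => a
  | aabaa => baa => ab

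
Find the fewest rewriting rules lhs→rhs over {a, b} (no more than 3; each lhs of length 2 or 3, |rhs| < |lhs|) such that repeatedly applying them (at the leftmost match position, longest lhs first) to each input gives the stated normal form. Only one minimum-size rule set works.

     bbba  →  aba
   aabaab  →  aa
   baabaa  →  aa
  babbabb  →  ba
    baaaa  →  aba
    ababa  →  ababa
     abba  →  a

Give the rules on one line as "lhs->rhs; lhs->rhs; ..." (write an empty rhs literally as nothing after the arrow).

aaa->bb; aab->ba; bb->a

  | bbba => aba
  | aabaab => baaab => bbbb => abb => aa
  | baabaa => bbaaa => aaaa => bba => aa
  | babbabb => baaabb => bbbbb => abbb => aab => ba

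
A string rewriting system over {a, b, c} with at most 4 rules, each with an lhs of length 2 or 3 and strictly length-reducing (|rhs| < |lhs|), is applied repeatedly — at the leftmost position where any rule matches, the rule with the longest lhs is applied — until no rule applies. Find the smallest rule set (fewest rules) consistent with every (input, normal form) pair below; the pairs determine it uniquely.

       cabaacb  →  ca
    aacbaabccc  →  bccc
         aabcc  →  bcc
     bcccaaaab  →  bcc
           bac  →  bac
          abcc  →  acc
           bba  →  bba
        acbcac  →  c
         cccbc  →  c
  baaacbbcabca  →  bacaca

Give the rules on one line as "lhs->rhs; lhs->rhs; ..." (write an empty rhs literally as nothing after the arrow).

  | cabaacb => caaacb => cacb => ca
  | aacbaabccc => cbaabccc => aabccc => bccc
  | aabcc => bcc
  | bcccaaaab => bcccaab => bcccb => bcc

aa->; ab->a; cb->; cbc->b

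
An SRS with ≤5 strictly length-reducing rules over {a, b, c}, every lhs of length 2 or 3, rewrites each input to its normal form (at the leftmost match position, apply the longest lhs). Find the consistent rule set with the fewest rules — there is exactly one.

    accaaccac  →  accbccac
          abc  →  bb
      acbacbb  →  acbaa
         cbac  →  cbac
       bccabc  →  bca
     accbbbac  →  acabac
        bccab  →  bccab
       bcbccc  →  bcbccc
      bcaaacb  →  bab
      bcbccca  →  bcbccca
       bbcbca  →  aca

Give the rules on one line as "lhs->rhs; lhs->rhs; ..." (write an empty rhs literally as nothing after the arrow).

  | accaaccac => accbccac
  | abc => bb
  | acbacbb => acbaa
  | cbac

aac->bc; abc->bb; bbc->cb; cbb->a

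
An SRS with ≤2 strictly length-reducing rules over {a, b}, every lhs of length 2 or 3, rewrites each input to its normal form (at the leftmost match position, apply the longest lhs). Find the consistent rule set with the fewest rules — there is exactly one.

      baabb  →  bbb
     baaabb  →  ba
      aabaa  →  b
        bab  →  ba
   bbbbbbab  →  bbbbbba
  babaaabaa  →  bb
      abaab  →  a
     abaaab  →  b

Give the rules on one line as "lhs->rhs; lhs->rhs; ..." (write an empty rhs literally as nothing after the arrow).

  | baabb => bbb
  | baaabb => babb => bab => ba
  | aabaa => baa => b
  | bab => ba

aa->; ab->a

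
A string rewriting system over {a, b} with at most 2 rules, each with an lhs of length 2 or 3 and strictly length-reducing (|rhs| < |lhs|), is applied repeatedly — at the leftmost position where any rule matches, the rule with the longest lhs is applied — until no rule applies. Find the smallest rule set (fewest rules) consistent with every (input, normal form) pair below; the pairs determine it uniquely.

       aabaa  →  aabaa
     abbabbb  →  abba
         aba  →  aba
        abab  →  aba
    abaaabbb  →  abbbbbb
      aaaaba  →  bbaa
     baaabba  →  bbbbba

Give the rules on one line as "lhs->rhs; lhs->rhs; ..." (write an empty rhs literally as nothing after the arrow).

  | aabaa
  | abbabbb => abbabb => abbab => abba
  | aba
  | abab => aba

aaa->bb; bab->ba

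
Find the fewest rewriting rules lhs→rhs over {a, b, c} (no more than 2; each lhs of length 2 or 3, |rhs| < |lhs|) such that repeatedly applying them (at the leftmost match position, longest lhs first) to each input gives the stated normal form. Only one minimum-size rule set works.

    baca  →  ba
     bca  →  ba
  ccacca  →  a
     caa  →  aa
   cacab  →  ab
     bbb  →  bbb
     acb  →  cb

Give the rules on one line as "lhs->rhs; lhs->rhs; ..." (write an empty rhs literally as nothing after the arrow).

ac->c; ca->a

  | baca => bca => ba
  | bca => ba
  | ccacca => cacca => acca => cca => ca => a
  | caa => aa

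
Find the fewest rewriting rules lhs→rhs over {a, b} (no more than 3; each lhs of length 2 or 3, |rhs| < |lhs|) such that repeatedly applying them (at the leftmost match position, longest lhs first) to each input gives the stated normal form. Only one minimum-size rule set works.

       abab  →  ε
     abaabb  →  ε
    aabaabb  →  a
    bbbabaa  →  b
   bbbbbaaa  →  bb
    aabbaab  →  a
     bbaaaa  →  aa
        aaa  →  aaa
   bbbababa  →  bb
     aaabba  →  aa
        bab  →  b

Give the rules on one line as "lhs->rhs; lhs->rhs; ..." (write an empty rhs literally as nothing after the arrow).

  | abab => ab => ε
  | abaabb => aabb => ab => ε
  | aabaabb => aaabb => aab => a
  | bbbabaa => bbbaa => bba => b

ab->; ba->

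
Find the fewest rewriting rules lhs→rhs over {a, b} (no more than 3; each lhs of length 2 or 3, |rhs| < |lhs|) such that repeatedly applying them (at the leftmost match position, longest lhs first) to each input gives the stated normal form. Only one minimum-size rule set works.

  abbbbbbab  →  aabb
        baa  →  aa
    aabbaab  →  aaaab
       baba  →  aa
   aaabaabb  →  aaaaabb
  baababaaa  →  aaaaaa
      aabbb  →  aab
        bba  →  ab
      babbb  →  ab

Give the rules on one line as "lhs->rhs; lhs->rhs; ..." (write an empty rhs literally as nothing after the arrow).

ba->a; bba->ab; bbb->b

  | abbbbbbab => abbbbab => abbab => aabb
  | baa => aa
  | aabbaab => aaabab => aaaab
  | baba => aba => aa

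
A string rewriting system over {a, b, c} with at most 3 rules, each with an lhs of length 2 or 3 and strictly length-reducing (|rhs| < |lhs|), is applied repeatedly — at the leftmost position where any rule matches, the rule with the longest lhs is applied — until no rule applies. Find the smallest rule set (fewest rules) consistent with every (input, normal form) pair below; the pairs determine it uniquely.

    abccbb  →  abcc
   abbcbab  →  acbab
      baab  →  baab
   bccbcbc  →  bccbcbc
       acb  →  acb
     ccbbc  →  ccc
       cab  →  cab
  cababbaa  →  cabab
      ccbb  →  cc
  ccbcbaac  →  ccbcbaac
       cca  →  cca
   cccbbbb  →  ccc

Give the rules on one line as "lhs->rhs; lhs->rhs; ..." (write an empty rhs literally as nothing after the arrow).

aaa->ab; bb->

  | abccbb => abcc
  | abbcbab => acbab
  | baab
  | bccbcbc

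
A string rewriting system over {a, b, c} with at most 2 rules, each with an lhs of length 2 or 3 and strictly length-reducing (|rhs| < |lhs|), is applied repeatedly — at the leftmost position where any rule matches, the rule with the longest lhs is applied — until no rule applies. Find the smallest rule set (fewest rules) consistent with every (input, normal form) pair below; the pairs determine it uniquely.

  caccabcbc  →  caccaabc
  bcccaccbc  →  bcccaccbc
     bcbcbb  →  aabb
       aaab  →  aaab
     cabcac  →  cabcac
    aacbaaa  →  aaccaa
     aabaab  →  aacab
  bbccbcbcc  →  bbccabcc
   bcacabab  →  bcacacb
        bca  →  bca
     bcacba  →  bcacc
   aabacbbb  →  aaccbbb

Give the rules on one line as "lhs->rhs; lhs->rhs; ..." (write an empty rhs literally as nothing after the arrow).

ba->c; bcb->ab

  | caccabcbc => caccaabc
  | bcccaccbc
  | bcbcbb => abcbb => aabb
  | aaab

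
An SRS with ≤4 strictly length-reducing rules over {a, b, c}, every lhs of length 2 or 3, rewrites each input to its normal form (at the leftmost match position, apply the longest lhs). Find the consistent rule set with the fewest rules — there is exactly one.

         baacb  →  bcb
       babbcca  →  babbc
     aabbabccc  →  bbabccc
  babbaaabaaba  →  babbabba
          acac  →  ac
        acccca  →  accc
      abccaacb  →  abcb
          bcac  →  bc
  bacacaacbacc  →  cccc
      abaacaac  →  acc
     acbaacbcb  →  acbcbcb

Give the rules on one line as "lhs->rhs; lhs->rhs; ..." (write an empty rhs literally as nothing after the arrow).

  | baacb => bcb
  | babbcca => babbc
  | aabbabccc => bbabccc
  | babbaaabaaba => babbabaaba => babbabba

aa->; bac->cc; ca->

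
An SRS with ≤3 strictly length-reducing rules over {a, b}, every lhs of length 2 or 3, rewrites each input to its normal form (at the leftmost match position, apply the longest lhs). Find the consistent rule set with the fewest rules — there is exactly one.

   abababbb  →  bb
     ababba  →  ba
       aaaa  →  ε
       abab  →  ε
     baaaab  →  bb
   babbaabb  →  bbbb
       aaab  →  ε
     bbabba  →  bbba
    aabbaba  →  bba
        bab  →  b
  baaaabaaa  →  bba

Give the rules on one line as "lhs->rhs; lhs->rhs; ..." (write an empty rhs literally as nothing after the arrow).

  | abababbb => ababbb => abbb => bb
  | ababba => abba => ba
  | aaaa => aa => ε
  | abab => ab => ε

aa->; ab->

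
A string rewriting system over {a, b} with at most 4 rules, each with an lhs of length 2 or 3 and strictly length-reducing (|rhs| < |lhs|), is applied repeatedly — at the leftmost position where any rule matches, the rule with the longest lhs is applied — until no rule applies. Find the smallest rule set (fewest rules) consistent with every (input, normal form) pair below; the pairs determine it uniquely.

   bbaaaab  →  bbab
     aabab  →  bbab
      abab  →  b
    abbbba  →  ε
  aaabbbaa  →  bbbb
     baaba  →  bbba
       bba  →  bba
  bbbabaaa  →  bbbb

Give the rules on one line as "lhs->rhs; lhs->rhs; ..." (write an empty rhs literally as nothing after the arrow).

  | bbaaaab => bbab
  | aabab => bbab
  | abab => b
  | abbbba => abbba => abba => aba => ε

aa->b; aaa->; aba->; abb->ab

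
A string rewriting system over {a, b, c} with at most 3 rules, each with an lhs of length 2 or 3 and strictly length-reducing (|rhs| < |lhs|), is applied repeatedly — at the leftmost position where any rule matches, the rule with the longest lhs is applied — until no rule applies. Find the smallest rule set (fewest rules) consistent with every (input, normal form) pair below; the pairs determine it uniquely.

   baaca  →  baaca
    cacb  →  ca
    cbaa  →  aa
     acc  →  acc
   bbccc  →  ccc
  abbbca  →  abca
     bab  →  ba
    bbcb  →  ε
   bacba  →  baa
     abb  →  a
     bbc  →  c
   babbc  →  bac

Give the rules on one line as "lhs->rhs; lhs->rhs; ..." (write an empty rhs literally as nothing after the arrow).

  | baaca
  | cacb => ca
  | cbaa => aa
  | acc

bab->ba; bb->; cb->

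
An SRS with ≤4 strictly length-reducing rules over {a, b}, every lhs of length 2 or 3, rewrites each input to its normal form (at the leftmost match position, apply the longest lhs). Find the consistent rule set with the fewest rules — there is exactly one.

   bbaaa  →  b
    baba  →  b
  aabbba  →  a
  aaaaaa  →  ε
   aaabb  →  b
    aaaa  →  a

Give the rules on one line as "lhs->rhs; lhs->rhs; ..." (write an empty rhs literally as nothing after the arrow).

  | bbaaa => baaa => b
  | baba => b
  | aabbba => aabba => aaba => a
  | aaaaaa => aaa => ε

aaa->; aba->; bb->b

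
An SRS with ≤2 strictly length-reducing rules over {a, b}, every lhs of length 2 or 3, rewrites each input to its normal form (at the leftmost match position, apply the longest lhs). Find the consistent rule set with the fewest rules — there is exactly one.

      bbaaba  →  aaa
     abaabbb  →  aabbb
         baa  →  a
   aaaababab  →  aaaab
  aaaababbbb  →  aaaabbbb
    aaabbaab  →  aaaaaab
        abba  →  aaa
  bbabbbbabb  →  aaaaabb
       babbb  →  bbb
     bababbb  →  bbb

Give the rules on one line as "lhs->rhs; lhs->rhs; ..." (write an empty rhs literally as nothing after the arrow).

  | bbaaba => aaaba => aaa
  | abaabbb => aabbb
  | baa => a
  | aaaababab => aaaabab => aaaab

ba->; bba->aa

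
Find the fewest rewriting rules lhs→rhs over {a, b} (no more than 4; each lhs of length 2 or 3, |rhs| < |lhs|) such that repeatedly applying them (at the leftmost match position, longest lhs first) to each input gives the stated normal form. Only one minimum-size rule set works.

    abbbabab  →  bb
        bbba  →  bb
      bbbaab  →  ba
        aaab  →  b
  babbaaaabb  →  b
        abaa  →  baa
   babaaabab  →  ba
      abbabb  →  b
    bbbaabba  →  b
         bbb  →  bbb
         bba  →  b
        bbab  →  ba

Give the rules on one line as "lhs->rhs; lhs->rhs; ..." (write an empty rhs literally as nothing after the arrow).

ab->b; abb->ba; bba->ab

  | abbbabab => bababab => bbabab => abbab => baab => bab => bb
  | bbba => bab => bb
  | bbbaab => babab => bbab => abb => ba
  | aaab => aab => ab => b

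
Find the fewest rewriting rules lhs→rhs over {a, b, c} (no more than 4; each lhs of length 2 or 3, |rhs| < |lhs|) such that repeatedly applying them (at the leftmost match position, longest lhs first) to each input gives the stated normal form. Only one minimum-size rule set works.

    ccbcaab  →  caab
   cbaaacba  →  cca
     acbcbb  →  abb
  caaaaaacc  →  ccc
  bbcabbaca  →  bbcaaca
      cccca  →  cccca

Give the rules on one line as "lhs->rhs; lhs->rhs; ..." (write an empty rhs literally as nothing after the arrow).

aaa->; ba->a; cbc->

  | ccbcaab => caab
  | cbaaacba => caaacba => ccba => cca
  | acbcbb => abb
  | caaaaaacc => caaacc => ccc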